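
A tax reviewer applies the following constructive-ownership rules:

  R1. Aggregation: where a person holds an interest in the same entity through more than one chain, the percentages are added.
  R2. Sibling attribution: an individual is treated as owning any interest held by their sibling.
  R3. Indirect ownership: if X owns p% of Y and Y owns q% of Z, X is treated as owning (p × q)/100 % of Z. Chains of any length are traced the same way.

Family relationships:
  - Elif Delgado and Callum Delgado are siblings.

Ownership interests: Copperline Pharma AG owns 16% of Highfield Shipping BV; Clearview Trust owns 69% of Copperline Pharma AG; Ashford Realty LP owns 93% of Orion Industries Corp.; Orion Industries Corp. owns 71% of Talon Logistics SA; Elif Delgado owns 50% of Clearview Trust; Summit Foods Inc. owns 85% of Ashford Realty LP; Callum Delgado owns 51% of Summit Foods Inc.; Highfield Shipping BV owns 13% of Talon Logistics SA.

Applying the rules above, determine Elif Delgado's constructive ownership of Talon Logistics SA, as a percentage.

29.341605%

By sibling attribution (R2), Elif Delgado is treated as owning Callum Delgado's 51% interest in Summit Foods Inc.
Chain via Clearview Trust → Copperline Pharma AG → Highfield Shipping BV (R3): 50% × 69% × 16% × 13% = 0.7176% of Talon Logistics SA.
Chain via Summit Foods Inc. → Ashford Realty LP → Orion Industries Corp. (R3): 51% × 85% × 93% × 71% = 28.624005% of Talon Logistics SA.
Aggregating (R1): 0.7176% + 28.624005% = 29.341605%.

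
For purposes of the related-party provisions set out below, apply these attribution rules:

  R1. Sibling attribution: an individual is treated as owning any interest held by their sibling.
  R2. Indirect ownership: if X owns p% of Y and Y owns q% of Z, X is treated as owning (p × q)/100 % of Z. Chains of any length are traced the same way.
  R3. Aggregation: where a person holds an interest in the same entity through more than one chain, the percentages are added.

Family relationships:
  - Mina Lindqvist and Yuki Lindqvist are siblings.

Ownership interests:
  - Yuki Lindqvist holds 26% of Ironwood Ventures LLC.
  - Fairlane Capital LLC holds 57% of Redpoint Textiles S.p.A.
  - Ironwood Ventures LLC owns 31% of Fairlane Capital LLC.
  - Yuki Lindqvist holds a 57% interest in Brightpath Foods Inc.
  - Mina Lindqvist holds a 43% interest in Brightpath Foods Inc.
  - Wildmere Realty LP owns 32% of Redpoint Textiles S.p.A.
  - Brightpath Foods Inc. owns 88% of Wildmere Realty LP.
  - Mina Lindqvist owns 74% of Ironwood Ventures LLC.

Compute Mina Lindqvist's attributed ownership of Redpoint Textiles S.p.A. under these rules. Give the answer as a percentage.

By sibling attribution (R1), Mina Lindqvist is treated as also owning Yuki Lindqvist's interest in Ironwood Ventures LLC, giving 74% + 26% = 100%.
By sibling attribution (R1), Mina Lindqvist is treated as also owning Yuki Lindqvist's interest in Brightpath Foods Inc, giving 43% + 57% = 100%.
Chain via Ironwood Ventures LLC → Fairlane Capital LLC (R2): 100% × 31% × 57% = 17.67% of Redpoint Textiles S.p.A.
Chain via Brightpath Foods Inc. → Wildmere Realty LP (R2): 100% × 88% × 32% = 28.16% of Redpoint Textiles S.p.A.
Aggregating (R3): 17.67% + 28.16% = 45.83%.

45.83%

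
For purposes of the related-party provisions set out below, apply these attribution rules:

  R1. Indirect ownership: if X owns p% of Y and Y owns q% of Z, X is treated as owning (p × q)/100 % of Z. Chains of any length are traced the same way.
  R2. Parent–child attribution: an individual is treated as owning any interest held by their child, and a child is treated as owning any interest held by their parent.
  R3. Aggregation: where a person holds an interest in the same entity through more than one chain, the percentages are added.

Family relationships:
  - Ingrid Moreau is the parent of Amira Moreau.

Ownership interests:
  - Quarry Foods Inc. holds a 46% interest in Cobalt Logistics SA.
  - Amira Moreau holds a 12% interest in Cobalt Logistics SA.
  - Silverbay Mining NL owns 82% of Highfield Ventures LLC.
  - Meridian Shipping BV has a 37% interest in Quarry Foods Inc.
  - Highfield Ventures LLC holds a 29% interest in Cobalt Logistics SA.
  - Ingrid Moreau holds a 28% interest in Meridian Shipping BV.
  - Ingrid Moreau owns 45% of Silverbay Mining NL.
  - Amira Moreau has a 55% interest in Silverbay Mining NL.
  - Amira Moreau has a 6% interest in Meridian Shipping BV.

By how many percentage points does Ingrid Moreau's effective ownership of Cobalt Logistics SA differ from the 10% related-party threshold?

31.5668

By parent–child attribution (R2), Ingrid Moreau is treated as also owning Amira Moreau's interest in Meridian Shipping BV, giving 28% + 6% = 34%.
By parent–child attribution (R2), Ingrid Moreau is treated as also owning Amira Moreau's interest in Silverbay Mining NL, giving 45% + 55% = 100%.
By parent–child attribution (R2), Ingrid Moreau is treated as owning Amira Moreau's 12% interest in Cobalt Logistics SA.
Chain via Meridian Shipping BV → Quarry Foods Inc. (R1): 34% × 37% × 46% = 5.7868% of Cobalt Logistics SA.
Chain via Silverbay Mining NL → Highfield Ventures LLC (R1): 100% × 82% × 29% = 23.78% of Cobalt Logistics SA.
Direct interest in Cobalt Logistics SA: 12%.
Aggregating (R3): 5.7868% + 23.78% + 12% = 41.5668%.
41.5668% exceeds the 10% threshold by 31.5668 percentage points.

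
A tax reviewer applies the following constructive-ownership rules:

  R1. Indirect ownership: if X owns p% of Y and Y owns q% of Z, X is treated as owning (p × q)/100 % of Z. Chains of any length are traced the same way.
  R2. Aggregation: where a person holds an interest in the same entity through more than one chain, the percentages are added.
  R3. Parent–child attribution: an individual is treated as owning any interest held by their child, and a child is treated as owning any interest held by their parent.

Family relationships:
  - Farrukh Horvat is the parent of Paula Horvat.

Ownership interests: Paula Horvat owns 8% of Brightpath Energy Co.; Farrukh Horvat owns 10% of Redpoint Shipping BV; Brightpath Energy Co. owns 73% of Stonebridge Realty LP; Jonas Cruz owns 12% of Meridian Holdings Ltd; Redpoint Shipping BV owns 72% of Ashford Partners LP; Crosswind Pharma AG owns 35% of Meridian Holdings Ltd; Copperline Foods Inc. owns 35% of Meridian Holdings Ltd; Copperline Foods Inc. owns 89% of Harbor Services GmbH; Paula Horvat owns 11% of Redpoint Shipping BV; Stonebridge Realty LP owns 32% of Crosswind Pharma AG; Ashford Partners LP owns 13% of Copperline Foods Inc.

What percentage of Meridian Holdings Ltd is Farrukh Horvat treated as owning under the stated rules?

By parent–child attribution (R3), Farrukh Horvat is treated as also owning Paula Horvat's interest in Redpoint Shipping BV, giving 10% + 11% = 21%.
By parent–child attribution (R3), Farrukh Horvat is treated as owning Paula Horvat's 8% interest in Brightpath Energy Co.
Chain via Redpoint Shipping BV → Ashford Partners LP → Copperline Foods Inc. (R1): 21% × 72% × 13% × 35% = 0.68796% of Meridian Holdings Ltd.
Chain via Brightpath Energy Co. → Stonebridge Realty LP → Crosswind Pharma AG (R1): 8% × 73% × 32% × 35% = 0.65408% of Meridian Holdings Ltd.
Aggregating (R2): 0.68796% + 0.65408% = 1.34204%.

1.34204%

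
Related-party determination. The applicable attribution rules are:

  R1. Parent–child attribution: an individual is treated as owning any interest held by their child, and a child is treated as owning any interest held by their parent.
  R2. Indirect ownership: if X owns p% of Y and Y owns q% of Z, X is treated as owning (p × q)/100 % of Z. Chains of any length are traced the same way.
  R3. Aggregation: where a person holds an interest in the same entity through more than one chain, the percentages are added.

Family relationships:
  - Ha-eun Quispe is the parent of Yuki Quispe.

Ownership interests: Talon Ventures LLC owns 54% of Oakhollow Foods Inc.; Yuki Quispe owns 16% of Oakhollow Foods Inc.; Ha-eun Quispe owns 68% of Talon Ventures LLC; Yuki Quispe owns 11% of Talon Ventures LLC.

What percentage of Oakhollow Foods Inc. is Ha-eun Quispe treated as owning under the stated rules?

58.66%

By parent–child attribution (R1), Ha-eun Quispe is treated as also owning Yuki Quispe's interest in Talon Ventures LLC, giving 68% + 11% = 79%.
By parent–child attribution (R1), Ha-eun Quispe is treated as owning Yuki Quispe's 16% interest in Oakhollow Foods Inc.
Chain via Talon Ventures LLC (R2): 79% × 54% = 42.66% of Oakhollow Foods Inc.
Direct interest in Oakhollow Foods Inc: 16%.
Aggregating (R3): 42.66% + 16% = 58.66%.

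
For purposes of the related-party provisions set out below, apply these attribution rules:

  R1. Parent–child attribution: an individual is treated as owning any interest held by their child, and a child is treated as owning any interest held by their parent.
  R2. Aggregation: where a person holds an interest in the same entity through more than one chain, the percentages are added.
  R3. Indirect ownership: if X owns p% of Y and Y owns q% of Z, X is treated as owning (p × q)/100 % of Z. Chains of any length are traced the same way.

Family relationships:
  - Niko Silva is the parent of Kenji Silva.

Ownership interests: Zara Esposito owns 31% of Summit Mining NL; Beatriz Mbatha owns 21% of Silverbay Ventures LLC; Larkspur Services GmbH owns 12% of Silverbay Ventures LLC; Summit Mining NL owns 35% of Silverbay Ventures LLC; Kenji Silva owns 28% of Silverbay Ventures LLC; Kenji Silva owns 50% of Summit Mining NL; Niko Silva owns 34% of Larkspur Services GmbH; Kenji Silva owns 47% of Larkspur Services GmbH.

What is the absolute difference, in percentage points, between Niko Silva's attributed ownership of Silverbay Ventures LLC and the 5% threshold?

50.22

By parent–child attribution (R1), Niko Silva is treated as also owning Kenji Silva's interest in Larkspur Services GmbH, giving 34% + 47% = 81%.
By parent–child attribution (R1), Niko Silva is treated as owning Kenji Silva's 50% interest in Summit Mining NL.
By parent–child attribution (R1), Niko Silva is treated as owning Kenji Silva's 28% interest in Silverbay Ventures LLC.
Chain via Larkspur Services GmbH (R3): 81% × 12% = 9.72% of Silverbay Ventures LLC.
Chain via Summit Mining NL (R3): 50% × 35% = 17.5% of Silverbay Ventures LLC.
Direct interest in Silverbay Ventures LLC: 28%.
Aggregating (R2): 9.72% + 17.5% + 28% = 55.22%.
55.22% exceeds the 5% threshold by 50.22 percentage points.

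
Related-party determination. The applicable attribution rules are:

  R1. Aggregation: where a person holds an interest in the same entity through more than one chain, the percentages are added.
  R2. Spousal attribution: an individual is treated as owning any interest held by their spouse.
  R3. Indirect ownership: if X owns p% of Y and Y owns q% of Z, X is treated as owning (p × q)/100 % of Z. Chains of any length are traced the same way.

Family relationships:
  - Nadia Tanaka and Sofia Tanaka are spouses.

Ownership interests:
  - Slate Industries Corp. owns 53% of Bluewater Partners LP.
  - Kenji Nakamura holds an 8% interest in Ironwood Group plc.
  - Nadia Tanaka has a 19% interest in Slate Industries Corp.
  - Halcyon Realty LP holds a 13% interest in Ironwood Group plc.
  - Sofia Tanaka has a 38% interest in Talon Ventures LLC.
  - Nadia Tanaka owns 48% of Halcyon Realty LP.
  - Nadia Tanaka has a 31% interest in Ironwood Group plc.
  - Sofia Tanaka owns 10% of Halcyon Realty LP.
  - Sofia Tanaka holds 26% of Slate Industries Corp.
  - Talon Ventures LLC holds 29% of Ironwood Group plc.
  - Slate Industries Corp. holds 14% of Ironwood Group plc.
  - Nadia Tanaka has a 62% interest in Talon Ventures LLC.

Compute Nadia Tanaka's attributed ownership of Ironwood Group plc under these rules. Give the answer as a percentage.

By spousal attribution (R2), Nadia Tanaka is treated as also owning Sofia Tanaka's interest in Slate Industries Corp, giving 19% + 26% = 45%.
By spousal attribution (R2), Nadia Tanaka is treated as also owning Sofia Tanaka's interest in Halcyon Realty LP, giving 48% + 10% = 58%.
By spousal attribution (R2), Nadia Tanaka is treated as also owning Sofia Tanaka's interest in Talon Ventures LLC, giving 62% + 38% = 100%.
Chain via Slate Industries Corp. (R3): 45% × 14% = 6.3% of Ironwood Group plc.
Chain via Halcyon Realty LP (R3): 58% × 13% = 7.54% of Ironwood Group plc.
Chain via Talon Ventures LLC (R3): 100% × 29% = 29% of Ironwood Group plc.
Direct interest in Ironwood Group plc: 31%.
Aggregating (R1): 6.3% + 7.54% + 29% + 31% = 73.84%.

73.84%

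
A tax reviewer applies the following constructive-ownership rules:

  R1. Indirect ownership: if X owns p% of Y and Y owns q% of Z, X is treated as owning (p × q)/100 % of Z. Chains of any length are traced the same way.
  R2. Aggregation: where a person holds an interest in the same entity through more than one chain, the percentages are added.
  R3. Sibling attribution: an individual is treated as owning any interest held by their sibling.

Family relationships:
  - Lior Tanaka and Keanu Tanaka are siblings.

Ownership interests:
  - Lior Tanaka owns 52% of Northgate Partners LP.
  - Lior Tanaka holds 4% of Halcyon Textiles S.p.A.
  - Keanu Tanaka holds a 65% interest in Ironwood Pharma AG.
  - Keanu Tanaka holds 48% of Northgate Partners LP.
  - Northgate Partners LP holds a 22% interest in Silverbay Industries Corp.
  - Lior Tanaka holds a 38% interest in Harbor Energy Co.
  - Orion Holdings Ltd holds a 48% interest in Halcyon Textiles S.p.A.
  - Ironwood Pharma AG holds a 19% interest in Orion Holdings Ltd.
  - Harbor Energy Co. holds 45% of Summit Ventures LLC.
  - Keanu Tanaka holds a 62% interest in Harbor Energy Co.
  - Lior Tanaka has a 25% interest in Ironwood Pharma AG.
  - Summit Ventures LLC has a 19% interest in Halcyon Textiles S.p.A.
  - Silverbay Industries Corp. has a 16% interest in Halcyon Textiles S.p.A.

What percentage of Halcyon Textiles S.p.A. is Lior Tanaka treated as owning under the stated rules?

By sibling attribution (R3), Lior Tanaka is treated as also owning Keanu Tanaka's interest in Ironwood Pharma AG, giving 25% + 65% = 90%.
By sibling attribution (R3), Lior Tanaka is treated as also owning Keanu Tanaka's interest in Harbor Energy Co, giving 38% + 62% = 100%.
By sibling attribution (R3), Lior Tanaka is treated as also owning Keanu Tanaka's interest in Northgate Partners LP, giving 52% + 48% = 100%.
Chain via Ironwood Pharma AG → Orion Holdings Ltd (R1): 90% × 19% × 48% = 8.208% of Halcyon Textiles S.p.A.
Chain via Harbor Energy Co. → Summit Ventures LLC (R1): 100% × 45% × 19% = 8.55% of Halcyon Textiles S.p.A.
Chain via Northgate Partners LP → Silverbay Industries Corp. (R1): 100% × 22% × 16% = 3.52% of Halcyon Textiles S.p.A.
Direct interest in Halcyon Textiles S.p.A: 4%.
Aggregating (R2): 8.208% + 8.55% + 3.52% + 4% = 24.278%.

24.278%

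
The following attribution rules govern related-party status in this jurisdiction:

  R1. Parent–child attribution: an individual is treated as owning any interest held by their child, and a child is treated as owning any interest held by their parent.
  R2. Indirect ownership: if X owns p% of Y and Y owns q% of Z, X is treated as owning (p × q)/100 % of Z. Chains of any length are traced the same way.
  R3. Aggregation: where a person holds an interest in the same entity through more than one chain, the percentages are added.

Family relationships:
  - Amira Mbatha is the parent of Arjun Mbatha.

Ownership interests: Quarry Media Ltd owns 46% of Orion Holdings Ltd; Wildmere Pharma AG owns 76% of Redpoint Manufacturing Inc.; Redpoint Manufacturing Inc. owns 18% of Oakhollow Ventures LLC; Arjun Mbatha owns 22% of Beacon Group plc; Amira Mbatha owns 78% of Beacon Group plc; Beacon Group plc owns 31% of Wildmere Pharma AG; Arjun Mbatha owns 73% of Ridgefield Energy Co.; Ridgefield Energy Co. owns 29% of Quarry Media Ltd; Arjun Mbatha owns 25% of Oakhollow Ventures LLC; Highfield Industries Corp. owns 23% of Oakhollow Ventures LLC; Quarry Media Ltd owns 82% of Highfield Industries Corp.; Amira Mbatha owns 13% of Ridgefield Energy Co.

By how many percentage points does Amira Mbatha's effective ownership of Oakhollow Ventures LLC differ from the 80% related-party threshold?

46.055516

By parent–child attribution (R1), Amira Mbatha is treated as also owning Arjun Mbatha's interest in Beacon Group plc, giving 78% + 22% = 100%.
By parent–child attribution (R1), Amira Mbatha is treated as also owning Arjun Mbatha's interest in Ridgefield Energy Co, giving 13% + 73% = 86%.
By parent–child attribution (R1), Amira Mbatha is treated as owning Arjun Mbatha's 25% interest in Oakhollow Ventures LLC.
Chain via Beacon Group plc → Wildmere Pharma AG → Redpoint Manufacturing Inc. (R2): 100% × 31% × 76% × 18% = 4.2408% of Oakhollow Ventures LLC.
Chain via Ridgefield Energy Co. → Quarry Media Ltd → Highfield Industries Corp. (R2): 86% × 29% × 82% × 23% = 4.703684% of Oakhollow Ventures LLC.
Direct interest in Oakhollow Ventures LLC: 25%.
Aggregating (R3): 4.2408% + 4.703684% + 25% = 33.944484%.
33.944484% falls short of the 80% threshold by 46.055516 percentage points.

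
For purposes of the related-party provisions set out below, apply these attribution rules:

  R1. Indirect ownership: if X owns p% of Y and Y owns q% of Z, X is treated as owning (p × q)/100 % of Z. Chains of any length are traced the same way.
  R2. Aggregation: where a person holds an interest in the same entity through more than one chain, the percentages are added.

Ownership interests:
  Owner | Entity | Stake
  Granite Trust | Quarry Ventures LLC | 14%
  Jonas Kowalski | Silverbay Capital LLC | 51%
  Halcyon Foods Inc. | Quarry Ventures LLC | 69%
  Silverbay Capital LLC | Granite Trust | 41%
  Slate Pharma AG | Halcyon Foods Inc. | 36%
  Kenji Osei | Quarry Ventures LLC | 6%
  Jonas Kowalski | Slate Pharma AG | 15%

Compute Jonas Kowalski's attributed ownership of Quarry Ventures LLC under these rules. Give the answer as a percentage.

6.6534%

Chain via Slate Pharma AG → Halcyon Foods Inc. (R1): 15% × 36% × 69% = 3.726% of Quarry Ventures LLC.
Chain via Silverbay Capital LLC → Granite Trust (R1): 51% × 41% × 14% = 2.9274% of Quarry Ventures LLC.
Aggregating (R2): 3.726% + 2.9274% = 6.6534%.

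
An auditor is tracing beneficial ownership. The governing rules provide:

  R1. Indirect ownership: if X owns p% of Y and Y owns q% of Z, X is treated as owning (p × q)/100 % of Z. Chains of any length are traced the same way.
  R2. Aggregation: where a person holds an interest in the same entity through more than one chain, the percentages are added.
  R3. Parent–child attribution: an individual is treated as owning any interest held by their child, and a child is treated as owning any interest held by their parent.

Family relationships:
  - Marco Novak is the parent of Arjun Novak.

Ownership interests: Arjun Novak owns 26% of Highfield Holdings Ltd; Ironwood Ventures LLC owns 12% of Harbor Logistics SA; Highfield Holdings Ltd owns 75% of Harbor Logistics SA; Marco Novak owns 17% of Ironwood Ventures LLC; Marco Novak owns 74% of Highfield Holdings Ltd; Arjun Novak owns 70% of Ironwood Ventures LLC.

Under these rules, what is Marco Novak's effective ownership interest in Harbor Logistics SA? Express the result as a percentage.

85.44%

By parent–child attribution (R3), Marco Novak is treated as also owning Arjun Novak's interest in Highfield Holdings Ltd, giving 74% + 26% = 100%.
By parent–child attribution (R3), Marco Novak is treated as also owning Arjun Novak's interest in Ironwood Ventures LLC, giving 17% + 70% = 87%.
Chain via Highfield Holdings Ltd (R1): 100% × 75% = 75% of Harbor Logistics SA.
Chain via Ironwood Ventures LLC (R1): 87% × 12% = 10.44% of Harbor Logistics SA.
Aggregating (R2): 75% + 10.44% = 85.44%.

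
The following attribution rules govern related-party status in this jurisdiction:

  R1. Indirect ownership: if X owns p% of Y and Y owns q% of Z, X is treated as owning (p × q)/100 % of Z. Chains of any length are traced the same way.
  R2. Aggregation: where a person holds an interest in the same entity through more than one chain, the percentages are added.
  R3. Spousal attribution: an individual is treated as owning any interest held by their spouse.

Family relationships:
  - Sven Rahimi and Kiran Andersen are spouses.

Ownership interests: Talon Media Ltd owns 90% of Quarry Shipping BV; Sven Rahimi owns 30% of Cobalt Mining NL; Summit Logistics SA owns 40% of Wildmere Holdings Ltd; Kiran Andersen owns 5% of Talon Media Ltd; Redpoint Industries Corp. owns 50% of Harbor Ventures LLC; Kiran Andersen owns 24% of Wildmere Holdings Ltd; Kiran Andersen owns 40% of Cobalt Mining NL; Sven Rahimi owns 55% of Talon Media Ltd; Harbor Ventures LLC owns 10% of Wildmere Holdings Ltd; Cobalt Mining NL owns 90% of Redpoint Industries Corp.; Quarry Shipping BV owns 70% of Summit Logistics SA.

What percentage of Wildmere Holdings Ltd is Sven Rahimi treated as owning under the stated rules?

42.27%

By spousal attribution (R3), Sven Rahimi is treated as also owning Kiran Andersen's interest in Talon Media Ltd, giving 55% + 5% = 60%.
By spousal attribution (R3), Sven Rahimi is treated as also owning Kiran Andersen's interest in Cobalt Mining NL, giving 30% + 40% = 70%.
By spousal attribution (R3), Sven Rahimi is treated as owning Kiran Andersen's 24% interest in Wildmere Holdings Ltd.
Chain via Talon Media Ltd → Quarry Shipping BV → Summit Logistics SA (R1): 60% × 90% × 70% × 40% = 15.12% of Wildmere Holdings Ltd.
Chain via Cobalt Mining NL → Redpoint Industries Corp. → Harbor Ventures LLC (R1): 70% × 90% × 50% × 10% = 3.15% of Wildmere Holdings Ltd.
Direct interest in Wildmere Holdings Ltd: 24%.
Aggregating (R2): 15.12% + 3.15% + 24% = 42.27%.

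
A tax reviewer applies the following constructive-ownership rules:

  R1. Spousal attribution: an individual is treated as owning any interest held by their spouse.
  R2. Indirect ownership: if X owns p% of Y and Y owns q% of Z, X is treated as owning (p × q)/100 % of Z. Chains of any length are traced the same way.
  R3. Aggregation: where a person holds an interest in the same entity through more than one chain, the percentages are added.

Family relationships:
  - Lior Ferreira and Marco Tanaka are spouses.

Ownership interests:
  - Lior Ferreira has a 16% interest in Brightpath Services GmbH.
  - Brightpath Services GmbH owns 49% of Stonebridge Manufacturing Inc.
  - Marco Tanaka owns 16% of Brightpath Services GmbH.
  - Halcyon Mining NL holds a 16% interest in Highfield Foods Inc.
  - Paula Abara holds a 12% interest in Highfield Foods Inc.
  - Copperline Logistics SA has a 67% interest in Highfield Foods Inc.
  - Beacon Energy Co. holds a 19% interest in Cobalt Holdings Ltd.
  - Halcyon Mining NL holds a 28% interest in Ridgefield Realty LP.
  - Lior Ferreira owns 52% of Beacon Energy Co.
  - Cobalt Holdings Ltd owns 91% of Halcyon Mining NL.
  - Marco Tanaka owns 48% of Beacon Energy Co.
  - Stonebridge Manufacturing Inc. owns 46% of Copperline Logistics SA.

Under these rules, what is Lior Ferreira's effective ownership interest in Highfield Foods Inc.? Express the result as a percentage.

7.598976%

By spousal attribution (R1), Lior Ferreira is treated as also owning Marco Tanaka's interest in Brightpath Services GmbH, giving 16% + 16% = 32%.
By spousal attribution (R1), Lior Ferreira is treated as also owning Marco Tanaka's interest in Beacon Energy Co, giving 52% + 48% = 100%.
Chain via Brightpath Services GmbH → Stonebridge Manufacturing Inc. → Copperline Logistics SA (R2): 32% × 49% × 46% × 67% = 4.832576% of Highfield Foods Inc.
Chain via Beacon Energy Co. → Cobalt Holdings Ltd → Halcyon Mining NL (R2): 100% × 19% × 91% × 16% = 2.7664% of Highfield Foods Inc.
Aggregating (R3): 4.832576% + 2.7664% = 7.598976%.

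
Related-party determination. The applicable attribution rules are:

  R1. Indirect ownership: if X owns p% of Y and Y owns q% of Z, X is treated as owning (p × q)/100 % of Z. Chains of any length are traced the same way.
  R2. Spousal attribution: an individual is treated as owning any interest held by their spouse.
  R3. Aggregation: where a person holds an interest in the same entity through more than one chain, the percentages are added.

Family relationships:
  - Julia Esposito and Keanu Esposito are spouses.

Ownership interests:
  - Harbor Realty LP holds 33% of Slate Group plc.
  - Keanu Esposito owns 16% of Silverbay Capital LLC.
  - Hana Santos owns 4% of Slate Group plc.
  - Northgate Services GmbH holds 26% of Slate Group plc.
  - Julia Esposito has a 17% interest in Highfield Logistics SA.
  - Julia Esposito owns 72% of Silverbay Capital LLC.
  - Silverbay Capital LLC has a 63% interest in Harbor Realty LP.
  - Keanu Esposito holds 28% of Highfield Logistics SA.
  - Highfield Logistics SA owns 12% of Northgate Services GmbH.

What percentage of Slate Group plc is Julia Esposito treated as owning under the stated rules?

19.6992%

By spousal attribution (R2), Julia Esposito is treated as also owning Keanu Esposito's interest in Highfield Logistics SA, giving 17% + 28% = 45%.
By spousal attribution (R2), Julia Esposito is treated as also owning Keanu Esposito's interest in Silverbay Capital LLC, giving 72% + 16% = 88%.
Chain via Highfield Logistics SA → Northgate Services GmbH (R1): 45% × 12% × 26% = 1.404% of Slate Group plc.
Chain via Silverbay Capital LLC → Harbor Realty LP (R1): 88% × 63% × 33% = 18.2952% of Slate Group plc.
Aggregating (R3): 1.404% + 18.2952% = 19.6992%.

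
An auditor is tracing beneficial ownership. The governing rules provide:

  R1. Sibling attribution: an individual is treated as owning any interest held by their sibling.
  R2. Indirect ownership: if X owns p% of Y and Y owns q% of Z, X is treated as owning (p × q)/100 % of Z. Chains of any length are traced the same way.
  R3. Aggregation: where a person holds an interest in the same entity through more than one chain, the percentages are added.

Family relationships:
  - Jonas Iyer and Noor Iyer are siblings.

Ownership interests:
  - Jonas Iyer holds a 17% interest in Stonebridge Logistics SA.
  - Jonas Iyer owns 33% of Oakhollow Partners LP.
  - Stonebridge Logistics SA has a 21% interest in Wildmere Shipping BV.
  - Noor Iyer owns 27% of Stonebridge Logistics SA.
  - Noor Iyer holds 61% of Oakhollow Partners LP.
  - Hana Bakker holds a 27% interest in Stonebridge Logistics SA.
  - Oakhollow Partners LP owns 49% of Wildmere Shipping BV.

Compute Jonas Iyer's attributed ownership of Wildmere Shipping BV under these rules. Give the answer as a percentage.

55.3%

By sibling attribution (R1), Jonas Iyer is treated as also owning Noor Iyer's interest in Stonebridge Logistics SA, giving 17% + 27% = 44%.
By sibling attribution (R1), Jonas Iyer is treated as also owning Noor Iyer's interest in Oakhollow Partners LP, giving 33% + 61% = 94%.
Chain via Stonebridge Logistics SA (R2): 44% × 21% = 9.24% of Wildmere Shipping BV.
Chain via Oakhollow Partners LP (R2): 94% × 49% = 46.06% of Wildmere Shipping BV.
Aggregating (R3): 9.24% + 46.06% = 55.3%.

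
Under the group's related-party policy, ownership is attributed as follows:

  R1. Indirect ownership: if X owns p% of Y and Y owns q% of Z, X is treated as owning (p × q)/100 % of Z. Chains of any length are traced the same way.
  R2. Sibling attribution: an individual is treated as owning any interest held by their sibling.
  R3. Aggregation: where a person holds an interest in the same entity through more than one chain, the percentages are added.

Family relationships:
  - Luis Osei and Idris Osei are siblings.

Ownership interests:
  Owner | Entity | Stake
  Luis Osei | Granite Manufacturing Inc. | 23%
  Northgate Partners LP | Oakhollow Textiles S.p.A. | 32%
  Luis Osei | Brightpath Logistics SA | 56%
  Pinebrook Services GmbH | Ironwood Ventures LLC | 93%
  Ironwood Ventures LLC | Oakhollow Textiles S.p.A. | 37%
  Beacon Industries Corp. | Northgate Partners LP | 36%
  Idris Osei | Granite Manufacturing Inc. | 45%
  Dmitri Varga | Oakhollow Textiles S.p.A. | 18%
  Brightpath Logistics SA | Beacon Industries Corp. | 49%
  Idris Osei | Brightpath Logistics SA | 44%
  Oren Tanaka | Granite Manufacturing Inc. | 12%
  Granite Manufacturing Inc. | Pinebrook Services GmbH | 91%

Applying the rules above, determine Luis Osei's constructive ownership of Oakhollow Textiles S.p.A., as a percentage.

26.937708%

By sibling attribution (R2), Luis Osei is treated as also owning Idris Osei's interest in Granite Manufacturing Inc, giving 23% + 45% = 68%.
By sibling attribution (R2), Luis Osei is treated as also owning Idris Osei's interest in Brightpath Logistics SA, giving 56% + 44% = 100%.
Chain via Granite Manufacturing Inc. → Pinebrook Services GmbH → Ironwood Ventures LLC (R1): 68% × 91% × 93% × 37% = 21.292908% of Oakhollow Textiles S.p.A.
Chain via Brightpath Logistics SA → Beacon Industries Corp. → Northgate Partners LP (R1): 100% × 49% × 36% × 32% = 5.6448% of Oakhollow Textiles S.p.A.
Aggregating (R3): 21.292908% + 5.6448% = 26.937708%.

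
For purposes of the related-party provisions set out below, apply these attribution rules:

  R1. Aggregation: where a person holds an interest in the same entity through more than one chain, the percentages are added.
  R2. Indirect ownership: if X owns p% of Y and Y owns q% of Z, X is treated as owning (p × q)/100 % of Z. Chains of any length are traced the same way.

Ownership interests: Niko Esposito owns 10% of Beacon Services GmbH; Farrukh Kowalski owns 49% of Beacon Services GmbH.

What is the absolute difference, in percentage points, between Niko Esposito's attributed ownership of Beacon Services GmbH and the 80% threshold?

70

Direct interest in Beacon Services GmbH: 10%.
10% falls short of the 80% threshold by 70 percentage points.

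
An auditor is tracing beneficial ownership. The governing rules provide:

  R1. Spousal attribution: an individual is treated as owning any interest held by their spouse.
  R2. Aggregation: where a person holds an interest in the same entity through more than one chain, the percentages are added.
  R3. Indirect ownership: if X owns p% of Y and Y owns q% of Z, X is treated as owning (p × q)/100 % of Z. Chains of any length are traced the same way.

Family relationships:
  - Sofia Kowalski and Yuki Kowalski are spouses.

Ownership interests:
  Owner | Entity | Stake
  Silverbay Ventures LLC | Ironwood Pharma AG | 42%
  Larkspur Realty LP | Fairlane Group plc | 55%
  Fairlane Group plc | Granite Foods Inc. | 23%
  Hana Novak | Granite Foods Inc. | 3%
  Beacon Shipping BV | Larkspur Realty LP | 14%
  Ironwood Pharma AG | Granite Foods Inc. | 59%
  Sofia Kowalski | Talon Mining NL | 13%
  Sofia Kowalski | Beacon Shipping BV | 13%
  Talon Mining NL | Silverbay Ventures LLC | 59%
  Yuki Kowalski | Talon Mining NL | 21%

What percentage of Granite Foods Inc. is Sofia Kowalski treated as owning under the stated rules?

By spousal attribution (R1), Sofia Kowalski is treated as also owning Yuki Kowalski's interest in Talon Mining NL, giving 13% + 21% = 34%.
Chain via Talon Mining NL → Silverbay Ventures LLC → Ironwood Pharma AG (R3): 34% × 59% × 42% × 59% = 4.970868% of Granite Foods Inc.
Chain via Beacon Shipping BV → Larkspur Realty LP → Fairlane Group plc (R3): 13% × 14% × 55% × 23% = 0.23023% of Granite Foods Inc.
Aggregating (R2): 4.970868% + 0.23023% = 5.201098%.

5.201098%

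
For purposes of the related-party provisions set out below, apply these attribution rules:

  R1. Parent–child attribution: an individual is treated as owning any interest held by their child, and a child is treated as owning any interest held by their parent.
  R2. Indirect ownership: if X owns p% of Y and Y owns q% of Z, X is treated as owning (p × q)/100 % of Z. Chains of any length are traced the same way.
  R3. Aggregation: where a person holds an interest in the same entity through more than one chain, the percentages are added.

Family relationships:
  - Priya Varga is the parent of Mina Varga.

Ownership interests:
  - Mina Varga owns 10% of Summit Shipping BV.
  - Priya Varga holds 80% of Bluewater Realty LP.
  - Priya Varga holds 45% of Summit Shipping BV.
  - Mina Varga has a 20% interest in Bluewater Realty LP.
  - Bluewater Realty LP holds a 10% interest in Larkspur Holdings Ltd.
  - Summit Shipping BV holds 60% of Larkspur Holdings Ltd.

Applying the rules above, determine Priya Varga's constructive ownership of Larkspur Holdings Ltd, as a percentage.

43%

By parent–child attribution (R1), Priya Varga is treated as also owning Mina Varga's interest in Bluewater Realty LP, giving 80% + 20% = 100%.
By parent–child attribution (R1), Priya Varga is treated as also owning Mina Varga's interest in Summit Shipping BV, giving 45% + 10% = 55%.
Chain via Bluewater Realty LP (R2): 100% × 10% = 10% of Larkspur Holdings Ltd.
Chain via Summit Shipping BV (R2): 55% × 60% = 33% of Larkspur Holdings Ltd.
Aggregating (R3): 10% + 33% = 43%.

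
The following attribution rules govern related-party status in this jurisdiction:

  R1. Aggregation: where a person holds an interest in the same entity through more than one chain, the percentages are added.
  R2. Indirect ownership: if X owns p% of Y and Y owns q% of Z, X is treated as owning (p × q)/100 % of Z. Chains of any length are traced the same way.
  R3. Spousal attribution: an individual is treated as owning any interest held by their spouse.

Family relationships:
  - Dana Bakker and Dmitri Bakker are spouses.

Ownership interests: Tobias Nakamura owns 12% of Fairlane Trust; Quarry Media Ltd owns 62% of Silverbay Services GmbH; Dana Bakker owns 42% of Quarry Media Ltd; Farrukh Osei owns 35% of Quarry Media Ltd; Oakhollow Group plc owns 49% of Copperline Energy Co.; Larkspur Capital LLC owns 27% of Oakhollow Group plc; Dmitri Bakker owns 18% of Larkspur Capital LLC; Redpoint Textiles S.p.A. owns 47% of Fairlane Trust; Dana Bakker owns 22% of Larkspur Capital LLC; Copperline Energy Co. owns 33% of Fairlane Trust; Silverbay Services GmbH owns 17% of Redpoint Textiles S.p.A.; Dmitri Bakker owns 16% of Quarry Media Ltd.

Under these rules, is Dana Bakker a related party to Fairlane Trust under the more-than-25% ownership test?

No

By spousal attribution (R3), Dana Bakker is treated as also owning Dmitri Bakker's interest in Quarry Media Ltd, giving 42% + 16% = 58%.
By spousal attribution (R3), Dana Bakker is treated as also owning Dmitri Bakker's interest in Larkspur Capital LLC, giving 22% + 18% = 40%.
Chain via Quarry Media Ltd → Silverbay Services GmbH → Redpoint Textiles S.p.A. (R2): 58% × 62% × 17% × 47% = 2.873204% of Fairlane Trust.
Chain via Larkspur Capital LLC → Oakhollow Group plc → Copperline Energy Co. (R2): 40% × 27% × 49% × 33% = 1.74636% of Fairlane Trust.
Aggregating (R1): 2.873204% + 1.74636% = 4.619564%.
4.619564% does not exceed the 25% threshold, so Dana is not a related party to Fairlane Trust.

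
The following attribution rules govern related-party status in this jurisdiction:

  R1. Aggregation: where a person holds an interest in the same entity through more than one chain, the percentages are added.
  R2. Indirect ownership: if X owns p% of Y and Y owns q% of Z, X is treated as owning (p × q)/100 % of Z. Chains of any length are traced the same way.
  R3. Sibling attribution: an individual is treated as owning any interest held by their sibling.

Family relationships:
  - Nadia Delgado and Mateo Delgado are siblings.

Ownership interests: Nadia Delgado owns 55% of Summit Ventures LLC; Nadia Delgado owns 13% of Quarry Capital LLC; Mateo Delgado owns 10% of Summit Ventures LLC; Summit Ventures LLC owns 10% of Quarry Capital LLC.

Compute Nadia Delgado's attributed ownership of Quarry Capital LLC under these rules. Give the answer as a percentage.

By sibling attribution (R3), Nadia Delgado is treated as also owning Mateo Delgado's interest in Summit Ventures LLC, giving 55% + 10% = 65%.
Chain via Summit Ventures LLC (R2): 65% × 10% = 6.5% of Quarry Capital LLC.
Direct interest in Quarry Capital LLC: 13%.
Aggregating (R1): 6.5% + 13% = 19.5%.

19.5%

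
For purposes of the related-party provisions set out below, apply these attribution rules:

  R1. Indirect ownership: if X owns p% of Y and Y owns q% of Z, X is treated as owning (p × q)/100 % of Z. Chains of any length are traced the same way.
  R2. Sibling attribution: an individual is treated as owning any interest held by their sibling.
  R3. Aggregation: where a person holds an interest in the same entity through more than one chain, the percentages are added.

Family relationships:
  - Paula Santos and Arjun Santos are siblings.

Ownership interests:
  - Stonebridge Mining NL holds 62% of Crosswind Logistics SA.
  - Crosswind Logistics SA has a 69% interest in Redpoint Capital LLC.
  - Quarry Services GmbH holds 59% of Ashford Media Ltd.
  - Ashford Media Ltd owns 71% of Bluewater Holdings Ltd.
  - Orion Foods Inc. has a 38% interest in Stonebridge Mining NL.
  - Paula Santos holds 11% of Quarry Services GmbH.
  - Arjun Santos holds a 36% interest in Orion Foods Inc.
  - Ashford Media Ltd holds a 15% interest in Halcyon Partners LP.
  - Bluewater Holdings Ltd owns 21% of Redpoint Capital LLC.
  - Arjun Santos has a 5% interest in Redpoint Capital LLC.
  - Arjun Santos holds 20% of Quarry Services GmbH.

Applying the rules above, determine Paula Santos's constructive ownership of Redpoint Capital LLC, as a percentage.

13.579343%

By sibling attribution (R2), Paula Santos is treated as also owning Arjun Santos's interest in Quarry Services GmbH, giving 11% + 20% = 31%.
By sibling attribution (R2), Paula Santos is treated as owning Arjun Santos's 36% interest in Orion Foods Inc.
By sibling attribution (R2), Paula Santos is treated as owning Arjun Santos's 5% interest in Redpoint Capital LLC.
Chain via Quarry Services GmbH → Ashford Media Ltd → Bluewater Holdings Ltd (R1): 31% × 59% × 71% × 21% = 2.727039% of Redpoint Capital LLC.
Chain via Orion Foods Inc. → Stonebridge Mining NL → Crosswind Logistics SA (R1): 36% × 38% × 62% × 69% = 5.852304% of Redpoint Capital LLC.
Direct interest in Redpoint Capital LLC: 5%.
Aggregating (R3): 2.727039% + 5.852304% + 5% = 13.579343%.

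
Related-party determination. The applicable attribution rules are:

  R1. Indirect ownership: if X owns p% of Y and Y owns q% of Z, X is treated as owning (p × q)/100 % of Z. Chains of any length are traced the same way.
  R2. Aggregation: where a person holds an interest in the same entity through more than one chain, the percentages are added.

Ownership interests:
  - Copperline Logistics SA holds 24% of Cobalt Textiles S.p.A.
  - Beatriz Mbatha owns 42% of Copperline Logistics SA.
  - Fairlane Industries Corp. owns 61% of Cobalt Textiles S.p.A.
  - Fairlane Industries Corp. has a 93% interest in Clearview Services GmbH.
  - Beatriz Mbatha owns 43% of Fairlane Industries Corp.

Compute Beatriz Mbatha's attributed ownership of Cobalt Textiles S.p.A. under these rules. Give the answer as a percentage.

Chain via Copperline Logistics SA (R1): 42% × 24% = 10.08% of Cobalt Textiles S.p.A.
Chain via Fairlane Industries Corp. (R1): 43% × 61% = 26.23% of Cobalt Textiles S.p.A.
Aggregating (R2): 10.08% + 26.23% = 36.31%.

36.31%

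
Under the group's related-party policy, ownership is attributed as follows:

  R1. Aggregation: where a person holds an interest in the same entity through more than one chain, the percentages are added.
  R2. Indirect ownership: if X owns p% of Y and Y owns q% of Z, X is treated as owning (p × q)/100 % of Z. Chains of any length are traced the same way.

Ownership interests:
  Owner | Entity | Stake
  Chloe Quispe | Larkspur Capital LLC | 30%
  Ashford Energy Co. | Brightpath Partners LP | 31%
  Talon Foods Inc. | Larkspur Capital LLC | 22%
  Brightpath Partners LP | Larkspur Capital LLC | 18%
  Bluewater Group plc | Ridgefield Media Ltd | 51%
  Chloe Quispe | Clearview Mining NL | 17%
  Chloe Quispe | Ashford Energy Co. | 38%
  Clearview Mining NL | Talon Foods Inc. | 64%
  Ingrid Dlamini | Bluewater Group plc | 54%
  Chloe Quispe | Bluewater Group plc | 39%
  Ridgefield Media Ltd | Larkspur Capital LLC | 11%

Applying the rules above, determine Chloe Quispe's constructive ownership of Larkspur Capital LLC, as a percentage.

36.7019%

Chain via Ashford Energy Co. → Brightpath Partners LP (R2): 38% × 31% × 18% = 2.1204% of Larkspur Capital LLC.
Chain via Bluewater Group plc → Ridgefield Media Ltd (R2): 39% × 51% × 11% = 2.1879% of Larkspur Capital LLC.
Chain via Clearview Mining NL → Talon Foods Inc. (R2): 17% × 64% × 22% = 2.3936% of Larkspur Capital LLC.
Direct interest in Larkspur Capital LLC: 30%.
Aggregating (R1): 2.1204% + 2.1879% + 2.3936% + 30% = 36.7019%.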